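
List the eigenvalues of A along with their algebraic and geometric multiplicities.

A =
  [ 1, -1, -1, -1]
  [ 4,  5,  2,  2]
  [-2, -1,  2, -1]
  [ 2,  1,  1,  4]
λ = 3: alg = 4, geom = 3

Step 1 — factor the characteristic polynomial to read off the algebraic multiplicities:
  χ_A(x) = (x - 3)^4

Step 2 — compute geometric multiplicities via the rank-nullity identity g(λ) = n − rank(A − λI):
  rank(A − (3)·I) = 1, so dim ker(A − (3)·I) = n − 1 = 3

Summary:
  λ = 3: algebraic multiplicity = 4, geometric multiplicity = 3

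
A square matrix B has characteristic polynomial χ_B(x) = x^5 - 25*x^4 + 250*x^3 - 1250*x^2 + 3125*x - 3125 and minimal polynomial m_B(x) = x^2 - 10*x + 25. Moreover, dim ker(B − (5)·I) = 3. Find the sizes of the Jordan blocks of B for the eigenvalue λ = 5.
Block sizes for λ = 5: [2, 2, 1]

Step 1 — from the characteristic polynomial, algebraic multiplicity of λ = 5 is 5. From dim ker(B − (5)·I) = 3, there are exactly 3 Jordan blocks for λ = 5.
Step 2 — from the minimal polynomial, the factor (x − 5)^2 tells us the largest block for λ = 5 has size 2.
Step 3 — with total size 5, 3 blocks, and largest block 2, the block sizes (in nonincreasing order) are [2, 2, 1].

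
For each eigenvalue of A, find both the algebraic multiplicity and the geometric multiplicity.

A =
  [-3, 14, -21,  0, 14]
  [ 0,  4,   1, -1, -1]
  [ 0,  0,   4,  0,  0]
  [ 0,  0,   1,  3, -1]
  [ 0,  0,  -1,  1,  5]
λ = -3: alg = 1, geom = 1; λ = 4: alg = 4, geom = 3

Step 1 — factor the characteristic polynomial to read off the algebraic multiplicities:
  χ_A(x) = (x - 4)^4*(x + 3)

Step 2 — compute geometric multiplicities via the rank-nullity identity g(λ) = n − rank(A − λI):
  rank(A − (-3)·I) = 4, so dim ker(A − (-3)·I) = n − 4 = 1
  rank(A − (4)·I) = 2, so dim ker(A − (4)·I) = n − 2 = 3

Summary:
  λ = -3: algebraic multiplicity = 1, geometric multiplicity = 1
  λ = 4: algebraic multiplicity = 4, geometric multiplicity = 3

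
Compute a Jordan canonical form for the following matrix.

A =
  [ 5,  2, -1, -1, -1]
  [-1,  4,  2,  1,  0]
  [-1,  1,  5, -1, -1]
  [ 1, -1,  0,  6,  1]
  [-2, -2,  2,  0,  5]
J_3(5) ⊕ J_2(5)

The characteristic polynomial is
  det(x·I − A) = x^5 - 25*x^4 + 250*x^3 - 1250*x^2 + 3125*x - 3125 = (x - 5)^5

Eigenvalues and multiplicities (the geometric multiplicity of λ is n − rank(A − λI), which equals the number of Jordan blocks for λ):
  λ = 5: algebraic multiplicity = 5, geometric multiplicity = 2

Determining the block sizes for each eigenvalue:
  λ = 5: with am = 5 and gm = 2, the partition is not yet determined (e.g. several partitions of 5 into 2 parts exist). Let N = A − (5)·I. Computing rank(N^1) = 3, rank(N^2) = 1, rank(N^3) = 0; the number of blocks of size ≥ j is rank(N^{j−1}) − rank(N^j), giving [2, 2, 1]. So we have 1 block(s) of size 3, 1 block(s) of size 2 → block sizes [3, 2]

Assembling the blocks gives a Jordan form
J =
  [5, 1, 0, 0, 0]
  [0, 5, 1, 0, 0]
  [0, 0, 5, 0, 0]
  [0, 0, 0, 5, 1]
  [0, 0, 0, 0, 5]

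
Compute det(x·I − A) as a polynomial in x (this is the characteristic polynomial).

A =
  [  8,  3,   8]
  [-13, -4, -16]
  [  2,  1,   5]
x^3 - 9*x^2 + 27*x - 27

Expanding det(x·I − A) (e.g. by cofactor expansion or by noting that A is similar to its Jordan form J, which has the same characteristic polynomial as A) gives
  χ_A(x) = x^3 - 9*x^2 + 27*x - 27
which factors as (x - 3)^3. The eigenvalues (with algebraic multiplicities) are λ = 3 with multiplicity 3.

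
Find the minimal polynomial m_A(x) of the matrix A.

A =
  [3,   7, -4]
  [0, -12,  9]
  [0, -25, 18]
x^3 - 9*x^2 + 27*x - 27

The characteristic polynomial is χ_A(x) = (x - 3)^3, so the eigenvalues are known. The minimal polynomial is
  m_A(x) = Π_λ (x − λ)^{k_λ}
where k_λ is the size of the *largest* Jordan block for λ (equivalently, the smallest k with (A − λI)^k v = 0 for every generalised eigenvector v of λ).

  λ = 3: largest Jordan block has size 3, contributing (x − 3)^3

So m_A(x) = (x - 3)^3 = x^3 - 9*x^2 + 27*x - 27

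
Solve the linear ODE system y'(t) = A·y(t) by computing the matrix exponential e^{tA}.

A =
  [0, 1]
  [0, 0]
e^{tA} =
  [1, t]
  [0, 1]

Strategy: write A = P · J · P⁻¹ where J is a Jordan canonical form, so e^{tA} = P · e^{tJ} · P⁻¹, and e^{tJ} can be computed block-by-block.

A has Jordan form
J =
  [0, 1]
  [0, 0]
(up to reordering of blocks).

Per-block formulas:
  For a 2×2 Jordan block J_2(0): exp(t · J_2(0)) = e^(0t)·(I + t·N), where N is the 2×2 nilpotent shift.

After assembling e^{tJ} and conjugating by P, we get:

e^{tA} =
  [1, t]
  [0, 1]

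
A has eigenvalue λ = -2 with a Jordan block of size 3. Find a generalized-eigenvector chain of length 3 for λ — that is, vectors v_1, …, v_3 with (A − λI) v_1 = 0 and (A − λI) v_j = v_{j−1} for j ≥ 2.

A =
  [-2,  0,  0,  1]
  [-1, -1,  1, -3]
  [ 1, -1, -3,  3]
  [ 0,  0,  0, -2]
A Jordan chain for λ = -2 of length 3:
v_1 = (0, -1, 1, 0)ᵀ
v_2 = (1, -3, 3, 0)ᵀ
v_3 = (0, 0, 0, 1)ᵀ

Let N = A − (-2)·I. We want v_3 with N^3 v_3 = 0 but N^2 v_3 ≠ 0; then v_{j-1} := N · v_j for j = 3, …, 2.

Pick v_3 = (0, 0, 0, 1)ᵀ.
Then v_2 = N · v_3 = (1, -3, 3, 0)ᵀ.
Then v_1 = N · v_2 = (0, -1, 1, 0)ᵀ.

Sanity check: (A − (-2)·I) v_1 = (0, 0, 0, 0)ᵀ = 0. ✓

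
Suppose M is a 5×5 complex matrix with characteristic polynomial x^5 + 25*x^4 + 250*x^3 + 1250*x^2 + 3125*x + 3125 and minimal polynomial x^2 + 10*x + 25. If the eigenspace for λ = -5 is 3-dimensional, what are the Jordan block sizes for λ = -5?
Block sizes for λ = -5: [2, 2, 1]

Step 1 — from the characteristic polynomial, algebraic multiplicity of λ = -5 is 5. From dim ker(M − (-5)·I) = 3, there are exactly 3 Jordan blocks for λ = -5.
Step 2 — from the minimal polynomial, the factor (x + 5)^2 tells us the largest block for λ = -5 has size 2.
Step 3 — with total size 5, 3 blocks, and largest block 2, the block sizes (in nonincreasing order) are [2, 2, 1].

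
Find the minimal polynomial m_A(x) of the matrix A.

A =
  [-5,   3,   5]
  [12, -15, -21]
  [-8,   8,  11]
x^3 + 9*x^2 + 27*x + 27

The characteristic polynomial is χ_A(x) = (x + 3)^3, so the eigenvalues are known. The minimal polynomial is
  m_A(x) = Π_λ (x − λ)^{k_λ}
where k_λ is the size of the *largest* Jordan block for λ (equivalently, the smallest k with (A − λI)^k v = 0 for every generalised eigenvector v of λ).

  λ = -3: largest Jordan block has size 3, contributing (x + 3)^3

So m_A(x) = (x + 3)^3 = x^3 + 9*x^2 + 27*x + 27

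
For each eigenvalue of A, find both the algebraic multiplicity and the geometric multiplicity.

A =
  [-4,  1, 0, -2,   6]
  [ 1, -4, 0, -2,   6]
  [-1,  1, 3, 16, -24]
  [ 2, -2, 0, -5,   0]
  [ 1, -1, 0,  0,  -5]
λ = -5: alg = 3, geom = 2; λ = -3: alg = 1, geom = 1; λ = 3: alg = 1, geom = 1

Step 1 — factor the characteristic polynomial to read off the algebraic multiplicities:
  χ_A(x) = (x - 3)*(x + 3)*(x + 5)^3

Step 2 — compute geometric multiplicities via the rank-nullity identity g(λ) = n − rank(A − λI):
  rank(A − (-5)·I) = 3, so dim ker(A − (-5)·I) = n − 3 = 2
  rank(A − (-3)·I) = 4, so dim ker(A − (-3)·I) = n − 4 = 1
  rank(A − (3)·I) = 4, so dim ker(A − (3)·I) = n − 4 = 1

Summary:
  λ = -5: algebraic multiplicity = 3, geometric multiplicity = 2
  λ = -3: algebraic multiplicity = 1, geometric multiplicity = 1
  λ = 3: algebraic multiplicity = 1, geometric multiplicity = 1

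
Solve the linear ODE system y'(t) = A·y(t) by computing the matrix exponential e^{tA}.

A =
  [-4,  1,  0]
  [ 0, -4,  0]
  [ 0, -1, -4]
e^{tA} =
  [exp(-4*t), t*exp(-4*t), 0]
  [0, exp(-4*t), 0]
  [0, -t*exp(-4*t), exp(-4*t)]

Strategy: write A = P · J · P⁻¹ where J is a Jordan canonical form, so e^{tA} = P · e^{tJ} · P⁻¹, and e^{tJ} can be computed block-by-block.

A has Jordan form
J =
  [-4,  1,  0]
  [ 0, -4,  0]
  [ 0,  0, -4]
(up to reordering of blocks).

Per-block formulas:
  For a 1×1 block at λ = -4: exp(t · [-4]) = [e^(-4t)].
  For a 2×2 Jordan block J_2(-4): exp(t · J_2(-4)) = e^(-4t)·(I + t·N), where N is the 2×2 nilpotent shift.

After assembling e^{tJ} and conjugating by P, we get:

e^{tA} =
  [exp(-4*t), t*exp(-4*t), 0]
  [0, exp(-4*t), 0]
  [0, -t*exp(-4*t), exp(-4*t)]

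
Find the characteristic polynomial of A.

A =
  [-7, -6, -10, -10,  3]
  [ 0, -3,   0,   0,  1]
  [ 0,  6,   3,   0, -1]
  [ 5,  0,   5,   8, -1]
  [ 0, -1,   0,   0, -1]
x^5 - 15*x^3 - 10*x^2 + 60*x + 72

Expanding det(x·I − A) (e.g. by cofactor expansion or by noting that A is similar to its Jordan form J, which has the same characteristic polynomial as A) gives
  χ_A(x) = x^5 - 15*x^3 - 10*x^2 + 60*x + 72
which factors as (x - 3)^2*(x + 2)^3. The eigenvalues (with algebraic multiplicities) are λ = -2 with multiplicity 3, λ = 3 with multiplicity 2.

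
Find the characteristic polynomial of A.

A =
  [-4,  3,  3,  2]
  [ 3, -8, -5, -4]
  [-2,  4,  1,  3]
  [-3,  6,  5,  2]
x^4 + 9*x^3 + 30*x^2 + 44*x + 24

Expanding det(x·I − A) (e.g. by cofactor expansion or by noting that A is similar to its Jordan form J, which has the same characteristic polynomial as A) gives
  χ_A(x) = x^4 + 9*x^3 + 30*x^2 + 44*x + 24
which factors as (x + 2)^3*(x + 3). The eigenvalues (with algebraic multiplicities) are λ = -3 with multiplicity 1, λ = -2 with multiplicity 3.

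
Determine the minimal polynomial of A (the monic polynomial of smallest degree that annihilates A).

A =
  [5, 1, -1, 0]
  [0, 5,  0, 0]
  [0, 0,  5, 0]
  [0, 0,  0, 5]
x^2 - 10*x + 25

The characteristic polynomial is χ_A(x) = (x - 5)^4, so the eigenvalues are known. The minimal polynomial is
  m_A(x) = Π_λ (x − λ)^{k_λ}
where k_λ is the size of the *largest* Jordan block for λ (equivalently, the smallest k with (A − λI)^k v = 0 for every generalised eigenvector v of λ).

  λ = 5: largest Jordan block has size 2, contributing (x − 5)^2

So m_A(x) = (x - 5)^2 = x^2 - 10*x + 25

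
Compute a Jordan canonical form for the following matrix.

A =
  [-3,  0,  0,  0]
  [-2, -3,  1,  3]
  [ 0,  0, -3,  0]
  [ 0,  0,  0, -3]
J_2(-3) ⊕ J_1(-3) ⊕ J_1(-3)

The characteristic polynomial is
  det(x·I − A) = x^4 + 12*x^3 + 54*x^2 + 108*x + 81 = (x + 3)^4

Eigenvalues and multiplicities (the geometric multiplicity of λ is n − rank(A − λI), which equals the number of Jordan blocks for λ):
  λ = -3: algebraic multiplicity = 4, geometric multiplicity = 3

Determining the block sizes for each eigenvalue:
  λ = -3: 3 blocks summing to 4 forces exactly one block of size 2 and the rest size 1 → block sizes [2, 1, 1]

Assembling the blocks gives a Jordan form
J =
  [-3,  1,  0,  0]
  [ 0, -3,  0,  0]
  [ 0,  0, -3,  0]
  [ 0,  0,  0, -3]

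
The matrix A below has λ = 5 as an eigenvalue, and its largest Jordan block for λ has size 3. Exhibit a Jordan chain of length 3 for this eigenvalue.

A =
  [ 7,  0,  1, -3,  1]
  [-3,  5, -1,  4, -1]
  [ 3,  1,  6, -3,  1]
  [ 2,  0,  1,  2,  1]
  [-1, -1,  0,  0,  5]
A Jordan chain for λ = 5 of length 3:
v_1 = (0, 0, -1, 0, 1)ᵀ
v_2 = (2, -3, 3, 2, -1)ᵀ
v_3 = (1, 0, 0, 0, 0)ᵀ

Let N = A − (5)·I. We want v_3 with N^3 v_3 = 0 but N^2 v_3 ≠ 0; then v_{j-1} := N · v_j for j = 3, …, 2.

Pick v_3 = (1, 0, 0, 0, 0)ᵀ.
Then v_2 = N · v_3 = (2, -3, 3, 2, -1)ᵀ.
Then v_1 = N · v_2 = (0, 0, -1, 0, 1)ᵀ.

Sanity check: (A − (5)·I) v_1 = (0, 0, 0, 0, 0)ᵀ = 0. ✓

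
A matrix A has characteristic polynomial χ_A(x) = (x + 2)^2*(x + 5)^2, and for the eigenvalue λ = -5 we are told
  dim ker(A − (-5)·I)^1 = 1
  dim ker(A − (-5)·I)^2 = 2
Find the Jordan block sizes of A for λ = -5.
Block sizes for λ = -5: [2]

From the dimensions of kernels of powers, the number of Jordan blocks of size at least j is d_j − d_{j−1} where d_j = dim ker(N^j) (with d_0 = 0). Computing the differences gives [1, 1].
The number of blocks of size exactly k is (#blocks of size ≥ k) − (#blocks of size ≥ k + 1), so the partition is: 1 block(s) of size 2.
In nonincreasing order the block sizes are [2].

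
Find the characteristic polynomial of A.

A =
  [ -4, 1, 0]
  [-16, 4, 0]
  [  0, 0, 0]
x^3

Expanding det(x·I − A) (e.g. by cofactor expansion or by noting that A is similar to its Jordan form J, which has the same characteristic polynomial as A) gives
  χ_A(x) = x^3
which factors as x^3. The eigenvalues (with algebraic multiplicities) are λ = 0 with multiplicity 3.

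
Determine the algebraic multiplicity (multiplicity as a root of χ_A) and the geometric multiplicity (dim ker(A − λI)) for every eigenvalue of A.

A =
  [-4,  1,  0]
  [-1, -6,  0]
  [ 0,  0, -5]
λ = -5: alg = 3, geom = 2

Step 1 — factor the characteristic polynomial to read off the algebraic multiplicities:
  χ_A(x) = (x + 5)^3

Step 2 — compute geometric multiplicities via the rank-nullity identity g(λ) = n − rank(A − λI):
  rank(A − (-5)·I) = 1, so dim ker(A − (-5)·I) = n − 1 = 2

Summary:
  λ = -5: algebraic multiplicity = 3, geometric multiplicity = 2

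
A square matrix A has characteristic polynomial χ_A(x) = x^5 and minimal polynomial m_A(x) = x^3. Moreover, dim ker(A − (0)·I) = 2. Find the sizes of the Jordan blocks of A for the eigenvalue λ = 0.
Block sizes for λ = 0: [3, 2]

Step 1 — from the characteristic polynomial, algebraic multiplicity of λ = 0 is 5. From dim ker(A − (0)·I) = 2, there are exactly 2 Jordan blocks for λ = 0.
Step 2 — from the minimal polynomial, the factor (x − 0)^3 tells us the largest block for λ = 0 has size 3.
Step 3 — with total size 5, 2 blocks, and largest block 3, the block sizes (in nonincreasing order) are [3, 2].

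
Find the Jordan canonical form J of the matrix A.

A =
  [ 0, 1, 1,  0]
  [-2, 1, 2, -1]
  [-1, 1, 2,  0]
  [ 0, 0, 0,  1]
J_3(1) ⊕ J_1(1)

The characteristic polynomial is
  det(x·I − A) = x^4 - 4*x^3 + 6*x^2 - 4*x + 1 = (x - 1)^4

Eigenvalues and multiplicities (the geometric multiplicity of λ is n − rank(A − λI), which equals the number of Jordan blocks for λ):
  λ = 1: algebraic multiplicity = 4, geometric multiplicity = 2

Determining the block sizes for each eigenvalue:
  λ = 1: with am = 4 and gm = 2, the partition is not yet determined (e.g. several partitions of 4 into 2 parts exist). Let N = A − (1)·I. Computing rank(N^1) = 2, rank(N^2) = 1, rank(N^3) = 0; the number of blocks of size ≥ j is rank(N^{j−1}) − rank(N^j), giving [2, 1, 1]. So we have 1 block(s) of size 3, 1 block(s) of size 1 → block sizes [3, 1]

Assembling the blocks gives a Jordan form
J =
  [1, 1, 0, 0]
  [0, 1, 1, 0]
  [0, 0, 1, 0]
  [0, 0, 0, 1]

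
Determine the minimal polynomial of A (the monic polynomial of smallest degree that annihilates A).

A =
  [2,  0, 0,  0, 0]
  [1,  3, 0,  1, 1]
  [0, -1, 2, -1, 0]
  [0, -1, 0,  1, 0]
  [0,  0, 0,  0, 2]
x^3 - 6*x^2 + 12*x - 8

The characteristic polynomial is χ_A(x) = (x - 2)^5, so the eigenvalues are known. The minimal polynomial is
  m_A(x) = Π_λ (x − λ)^{k_λ}
where k_λ is the size of the *largest* Jordan block for λ (equivalently, the smallest k with (A − λI)^k v = 0 for every generalised eigenvector v of λ).

  λ = 2: largest Jordan block has size 3, contributing (x − 2)^3

So m_A(x) = (x - 2)^3 = x^3 - 6*x^2 + 12*x - 8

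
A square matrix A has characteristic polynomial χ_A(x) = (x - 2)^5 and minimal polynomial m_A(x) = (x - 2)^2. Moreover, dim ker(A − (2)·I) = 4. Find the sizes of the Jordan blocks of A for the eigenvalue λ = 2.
Block sizes for λ = 2: [2, 1, 1, 1]

Step 1 — from the characteristic polynomial, algebraic multiplicity of λ = 2 is 5. From dim ker(A − (2)·I) = 4, there are exactly 4 Jordan blocks for λ = 2.
Step 2 — from the minimal polynomial, the factor (x − 2)^2 tells us the largest block for λ = 2 has size 2.
Step 3 — with total size 5, 4 blocks, and largest block 2, the block sizes (in nonincreasing order) are [2, 1, 1, 1].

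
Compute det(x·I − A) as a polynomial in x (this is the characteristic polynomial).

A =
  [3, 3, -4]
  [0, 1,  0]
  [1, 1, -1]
x^3 - 3*x^2 + 3*x - 1

Expanding det(x·I − A) (e.g. by cofactor expansion or by noting that A is similar to its Jordan form J, which has the same characteristic polynomial as A) gives
  χ_A(x) = x^3 - 3*x^2 + 3*x - 1
which factors as (x - 1)^3. The eigenvalues (with algebraic multiplicities) are λ = 1 with multiplicity 3.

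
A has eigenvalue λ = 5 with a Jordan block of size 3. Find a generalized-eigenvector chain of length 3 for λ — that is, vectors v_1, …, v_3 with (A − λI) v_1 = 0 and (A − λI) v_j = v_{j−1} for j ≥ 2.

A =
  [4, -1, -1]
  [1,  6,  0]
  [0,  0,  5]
A Jordan chain for λ = 5 of length 3:
v_1 = (1, -1, 0)ᵀ
v_2 = (-1, 0, 0)ᵀ
v_3 = (0, 0, 1)ᵀ

Let N = A − (5)·I. We want v_3 with N^3 v_3 = 0 but N^2 v_3 ≠ 0; then v_{j-1} := N · v_j for j = 3, …, 2.

Pick v_3 = (0, 0, 1)ᵀ.
Then v_2 = N · v_3 = (-1, 0, 0)ᵀ.
Then v_1 = N · v_2 = (1, -1, 0)ᵀ.

Sanity check: (A − (5)·I) v_1 = (0, 0, 0)ᵀ = 0. ✓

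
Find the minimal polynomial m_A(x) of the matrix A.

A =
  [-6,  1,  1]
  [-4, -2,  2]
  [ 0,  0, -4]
x^2 + 8*x + 16

The characteristic polynomial is χ_A(x) = (x + 4)^3, so the eigenvalues are known. The minimal polynomial is
  m_A(x) = Π_λ (x − λ)^{k_λ}
where k_λ is the size of the *largest* Jordan block for λ (equivalently, the smallest k with (A − λI)^k v = 0 for every generalised eigenvector v of λ).

  λ = -4: largest Jordan block has size 2, contributing (x + 4)^2

So m_A(x) = (x + 4)^2 = x^2 + 8*x + 16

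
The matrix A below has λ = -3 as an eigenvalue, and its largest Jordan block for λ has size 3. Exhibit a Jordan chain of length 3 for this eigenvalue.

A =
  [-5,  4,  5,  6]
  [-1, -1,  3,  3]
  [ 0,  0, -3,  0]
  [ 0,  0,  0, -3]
A Jordan chain for λ = -3 of length 3:
v_1 = (2, 1, 0, 0)ᵀ
v_2 = (5, 3, 0, 0)ᵀ
v_3 = (0, 0, 1, 0)ᵀ

Let N = A − (-3)·I. We want v_3 with N^3 v_3 = 0 but N^2 v_3 ≠ 0; then v_{j-1} := N · v_j for j = 3, …, 2.

Pick v_3 = (0, 0, 1, 0)ᵀ.
Then v_2 = N · v_3 = (5, 3, 0, 0)ᵀ.
Then v_1 = N · v_2 = (2, 1, 0, 0)ᵀ.

Sanity check: (A − (-3)·I) v_1 = (0, 0, 0, 0)ᵀ = 0. ✓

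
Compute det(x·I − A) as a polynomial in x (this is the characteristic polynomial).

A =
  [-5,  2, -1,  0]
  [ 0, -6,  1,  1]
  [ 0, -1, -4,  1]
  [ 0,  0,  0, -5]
x^4 + 20*x^3 + 150*x^2 + 500*x + 625

Expanding det(x·I − A) (e.g. by cofactor expansion or by noting that A is similar to its Jordan form J, which has the same characteristic polynomial as A) gives
  χ_A(x) = x^4 + 20*x^3 + 150*x^2 + 500*x + 625
which factors as (x + 5)^4. The eigenvalues (with algebraic multiplicities) are λ = -5 with multiplicity 4.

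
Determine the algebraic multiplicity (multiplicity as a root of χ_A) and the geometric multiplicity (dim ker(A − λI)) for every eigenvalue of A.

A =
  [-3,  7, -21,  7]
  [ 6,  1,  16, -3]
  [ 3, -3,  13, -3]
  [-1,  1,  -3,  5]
λ = 4: alg = 4, geom = 2

Step 1 — factor the characteristic polynomial to read off the algebraic multiplicities:
  χ_A(x) = (x - 4)^4

Step 2 — compute geometric multiplicities via the rank-nullity identity g(λ) = n − rank(A − λI):
  rank(A − (4)·I) = 2, so dim ker(A − (4)·I) = n − 2 = 2

Summary:
  λ = 4: algebraic multiplicity = 4, geometric multiplicity = 2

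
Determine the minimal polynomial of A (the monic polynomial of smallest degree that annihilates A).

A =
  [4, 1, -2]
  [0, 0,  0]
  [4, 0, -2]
x^3 - 2*x^2

The characteristic polynomial is χ_A(x) = x^2*(x - 2), so the eigenvalues are known. The minimal polynomial is
  m_A(x) = Π_λ (x − λ)^{k_λ}
where k_λ is the size of the *largest* Jordan block for λ (equivalently, the smallest k with (A − λI)^k v = 0 for every generalised eigenvector v of λ).

  λ = 0: largest Jordan block has size 2, contributing (x − 0)^2
  λ = 2: largest Jordan block has size 1, contributing (x − 2)

So m_A(x) = x^2*(x - 2) = x^3 - 2*x^2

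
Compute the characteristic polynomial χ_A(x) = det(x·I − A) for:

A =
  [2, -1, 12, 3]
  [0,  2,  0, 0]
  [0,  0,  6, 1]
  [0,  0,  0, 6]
x^4 - 16*x^3 + 88*x^2 - 192*x + 144

Expanding det(x·I − A) (e.g. by cofactor expansion or by noting that A is similar to its Jordan form J, which has the same characteristic polynomial as A) gives
  χ_A(x) = x^4 - 16*x^3 + 88*x^2 - 192*x + 144
which factors as (x - 6)^2*(x - 2)^2. The eigenvalues (with algebraic multiplicities) are λ = 2 with multiplicity 2, λ = 6 with multiplicity 2.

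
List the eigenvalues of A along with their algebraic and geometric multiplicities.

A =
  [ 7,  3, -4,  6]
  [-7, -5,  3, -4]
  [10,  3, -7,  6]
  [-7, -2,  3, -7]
λ = -3: alg = 4, geom = 2

Step 1 — factor the characteristic polynomial to read off the algebraic multiplicities:
  χ_A(x) = (x + 3)^4

Step 2 — compute geometric multiplicities via the rank-nullity identity g(λ) = n − rank(A − λI):
  rank(A − (-3)·I) = 2, so dim ker(A − (-3)·I) = n − 2 = 2

Summary:
  λ = -3: algebraic multiplicity = 4, geometric multiplicity = 2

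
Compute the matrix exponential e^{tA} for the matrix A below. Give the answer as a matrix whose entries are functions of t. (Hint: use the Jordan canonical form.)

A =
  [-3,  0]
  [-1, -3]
e^{tA} =
  [exp(-3*t), 0]
  [-t*exp(-3*t), exp(-3*t)]

Strategy: write A = P · J · P⁻¹ where J is a Jordan canonical form, so e^{tA} = P · e^{tJ} · P⁻¹, and e^{tJ} can be computed block-by-block.

A has Jordan form
J =
  [-3,  1]
  [ 0, -3]
(up to reordering of blocks).

Per-block formulas:
  For a 2×2 Jordan block J_2(-3): exp(t · J_2(-3)) = e^(-3t)·(I + t·N), where N is the 2×2 nilpotent shift.

After assembling e^{tJ} and conjugating by P, we get:

e^{tA} =
  [exp(-3*t), 0]
  [-t*exp(-3*t), exp(-3*t)]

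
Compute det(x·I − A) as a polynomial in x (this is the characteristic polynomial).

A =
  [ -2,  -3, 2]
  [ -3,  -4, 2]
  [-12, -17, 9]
x^3 - 3*x^2 + 3*x - 1

Expanding det(x·I − A) (e.g. by cofactor expansion or by noting that A is similar to its Jordan form J, which has the same characteristic polynomial as A) gives
  χ_A(x) = x^3 - 3*x^2 + 3*x - 1
which factors as (x - 1)^3. The eigenvalues (with algebraic multiplicities) are λ = 1 with multiplicity 3.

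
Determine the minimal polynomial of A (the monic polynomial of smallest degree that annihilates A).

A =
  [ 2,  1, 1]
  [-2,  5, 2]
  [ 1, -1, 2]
x^2 - 6*x + 9

The characteristic polynomial is χ_A(x) = (x - 3)^3, so the eigenvalues are known. The minimal polynomial is
  m_A(x) = Π_λ (x − λ)^{k_λ}
where k_λ is the size of the *largest* Jordan block for λ (equivalently, the smallest k with (A − λI)^k v = 0 for every generalised eigenvector v of λ).

  λ = 3: largest Jordan block has size 2, contributing (x − 3)^2

So m_A(x) = (x - 3)^2 = x^2 - 6*x + 9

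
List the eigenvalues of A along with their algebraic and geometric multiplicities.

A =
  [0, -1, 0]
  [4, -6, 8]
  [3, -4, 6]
λ = 0: alg = 3, geom = 1

Step 1 — factor the characteristic polynomial to read off the algebraic multiplicities:
  χ_A(x) = x^3

Step 2 — compute geometric multiplicities via the rank-nullity identity g(λ) = n − rank(A − λI):
  rank(A − (0)·I) = 2, so dim ker(A − (0)·I) = n − 2 = 1

Summary:
  λ = 0: algebraic multiplicity = 3, geometric multiplicity = 1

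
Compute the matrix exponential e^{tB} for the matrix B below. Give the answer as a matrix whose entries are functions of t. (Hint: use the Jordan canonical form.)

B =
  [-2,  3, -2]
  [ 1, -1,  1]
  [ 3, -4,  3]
e^{tB} =
  [t^2/2 - 2*t + 1, -t^2/2 + 3*t, t^2/2 - 2*t]
  [t, 1 - t, t]
  [-t^2/2 + 3*t, t^2/2 - 4*t, -t^2/2 + 3*t + 1]

Strategy: write B = P · J · P⁻¹ where J is a Jordan canonical form, so e^{tB} = P · e^{tJ} · P⁻¹, and e^{tJ} can be computed block-by-block.

B has Jordan form
J =
  [0, 1, 0]
  [0, 0, 1]
  [0, 0, 0]
(up to reordering of blocks).

Per-block formulas:
  For a 3×3 Jordan block J_3(0): exp(t · J_3(0)) = e^(0t)·(I + t·N + (t^2/2)·N^2), where N is the 3×3 nilpotent shift.

After assembling e^{tJ} and conjugating by P, we get:

e^{tB} =
  [t^2/2 - 2*t + 1, -t^2/2 + 3*t, t^2/2 - 2*t]
  [t, 1 - t, t]
  [-t^2/2 + 3*t, t^2/2 - 4*t, -t^2/2 + 3*t + 1]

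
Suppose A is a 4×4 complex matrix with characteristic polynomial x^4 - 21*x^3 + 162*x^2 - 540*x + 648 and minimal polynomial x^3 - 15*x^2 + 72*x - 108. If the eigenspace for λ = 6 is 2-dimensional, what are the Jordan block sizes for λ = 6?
Block sizes for λ = 6: [2, 1]

Step 1 — from the characteristic polynomial, algebraic multiplicity of λ = 6 is 3. From dim ker(A − (6)·I) = 2, there are exactly 2 Jordan blocks for λ = 6.
Step 2 — from the minimal polynomial, the factor (x − 6)^2 tells us the largest block for λ = 6 has size 2.
Step 3 — with total size 3, 2 blocks, and largest block 2, the block sizes (in nonincreasing order) are [2, 1].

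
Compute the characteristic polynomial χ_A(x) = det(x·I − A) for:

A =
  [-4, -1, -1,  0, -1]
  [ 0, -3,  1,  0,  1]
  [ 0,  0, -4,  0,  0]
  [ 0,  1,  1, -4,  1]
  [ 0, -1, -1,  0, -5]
x^5 + 20*x^4 + 160*x^3 + 640*x^2 + 1280*x + 1024

Expanding det(x·I − A) (e.g. by cofactor expansion or by noting that A is similar to its Jordan form J, which has the same characteristic polynomial as A) gives
  χ_A(x) = x^5 + 20*x^4 + 160*x^3 + 640*x^2 + 1280*x + 1024
which factors as (x + 4)^5. The eigenvalues (with algebraic multiplicities) are λ = -4 with multiplicity 5.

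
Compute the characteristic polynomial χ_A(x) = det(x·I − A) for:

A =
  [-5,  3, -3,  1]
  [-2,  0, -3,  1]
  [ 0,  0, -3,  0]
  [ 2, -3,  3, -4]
x^4 + 12*x^3 + 54*x^2 + 108*x + 81

Expanding det(x·I − A) (e.g. by cofactor expansion or by noting that A is similar to its Jordan form J, which has the same characteristic polynomial as A) gives
  χ_A(x) = x^4 + 12*x^3 + 54*x^2 + 108*x + 81
which factors as (x + 3)^4. The eigenvalues (with algebraic multiplicities) are λ = -3 with multiplicity 4.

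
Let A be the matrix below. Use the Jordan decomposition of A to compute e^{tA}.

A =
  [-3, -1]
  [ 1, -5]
e^{tA} =
  [t*exp(-4*t) + exp(-4*t), -t*exp(-4*t)]
  [t*exp(-4*t), -t*exp(-4*t) + exp(-4*t)]

Strategy: write A = P · J · P⁻¹ where J is a Jordan canonical form, so e^{tA} = P · e^{tJ} · P⁻¹, and e^{tJ} can be computed block-by-block.

A has Jordan form
J =
  [-4,  1]
  [ 0, -4]
(up to reordering of blocks).

Per-block formulas:
  For a 2×2 Jordan block J_2(-4): exp(t · J_2(-4)) = e^(-4t)·(I + t·N), where N is the 2×2 nilpotent shift.

After assembling e^{tJ} and conjugating by P, we get:

e^{tA} =
  [t*exp(-4*t) + exp(-4*t), -t*exp(-4*t)]
  [t*exp(-4*t), -t*exp(-4*t) + exp(-4*t)]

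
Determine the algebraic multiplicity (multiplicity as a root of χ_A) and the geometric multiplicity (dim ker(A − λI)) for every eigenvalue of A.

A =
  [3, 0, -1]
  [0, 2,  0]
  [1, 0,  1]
λ = 2: alg = 3, geom = 2

Step 1 — factor the characteristic polynomial to read off the algebraic multiplicities:
  χ_A(x) = (x - 2)^3

Step 2 — compute geometric multiplicities via the rank-nullity identity g(λ) = n − rank(A − λI):
  rank(A − (2)·I) = 1, so dim ker(A − (2)·I) = n − 1 = 2

Summary:
  λ = 2: algebraic multiplicity = 3, geometric multiplicity = 2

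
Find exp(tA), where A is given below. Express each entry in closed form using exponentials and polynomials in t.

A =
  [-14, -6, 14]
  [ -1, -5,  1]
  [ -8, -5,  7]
e^{tA} =
  [-3*t^2*exp(-4*t) - 10*t*exp(-4*t) + exp(-4*t), -2*t^2*exp(-4*t) - 6*t*exp(-4*t), 4*t^2*exp(-4*t) + 14*t*exp(-4*t)]
  [3*t^2*exp(-4*t)/2 - t*exp(-4*t), t^2*exp(-4*t) - t*exp(-4*t) + exp(-4*t), -2*t^2*exp(-4*t) + t*exp(-4*t)]
  [-3*t^2*exp(-4*t)/2 - 8*t*exp(-4*t), -t^2*exp(-4*t) - 5*t*exp(-4*t), 2*t^2*exp(-4*t) + 11*t*exp(-4*t) + exp(-4*t)]

Strategy: write A = P · J · P⁻¹ where J is a Jordan canonical form, so e^{tA} = P · e^{tJ} · P⁻¹, and e^{tJ} can be computed block-by-block.

A has Jordan form
J =
  [-4,  1,  0]
  [ 0, -4,  1]
  [ 0,  0, -4]
(up to reordering of blocks).

Per-block formulas:
  For a 3×3 Jordan block J_3(-4): exp(t · J_3(-4)) = e^(-4t)·(I + t·N + (t^2/2)·N^2), where N is the 3×3 nilpotent shift.

After assembling e^{tJ} and conjugating by P, we get:

e^{tA} =
  [-3*t^2*exp(-4*t) - 10*t*exp(-4*t) + exp(-4*t), -2*t^2*exp(-4*t) - 6*t*exp(-4*t), 4*t^2*exp(-4*t) + 14*t*exp(-4*t)]
  [3*t^2*exp(-4*t)/2 - t*exp(-4*t), t^2*exp(-4*t) - t*exp(-4*t) + exp(-4*t), -2*t^2*exp(-4*t) + t*exp(-4*t)]
  [-3*t^2*exp(-4*t)/2 - 8*t*exp(-4*t), -t^2*exp(-4*t) - 5*t*exp(-4*t), 2*t^2*exp(-4*t) + 11*t*exp(-4*t) + exp(-4*t)]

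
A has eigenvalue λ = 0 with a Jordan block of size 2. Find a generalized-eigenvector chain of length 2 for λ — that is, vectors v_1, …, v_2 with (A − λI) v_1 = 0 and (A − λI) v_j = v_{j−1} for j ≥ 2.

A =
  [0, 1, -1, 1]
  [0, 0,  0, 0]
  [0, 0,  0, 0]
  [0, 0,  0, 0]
A Jordan chain for λ = 0 of length 2:
v_1 = (1, 0, 0, 0)ᵀ
v_2 = (0, 1, 0, 0)ᵀ

Let N = A − (0)·I. We want v_2 with N^2 v_2 = 0 but N^1 v_2 ≠ 0; then v_{j-1} := N · v_j for j = 2, …, 2.

Pick v_2 = (0, 1, 0, 0)ᵀ.
Then v_1 = N · v_2 = (1, 0, 0, 0)ᵀ.

Sanity check: (A − (0)·I) v_1 = (0, 0, 0, 0)ᵀ = 0. ✓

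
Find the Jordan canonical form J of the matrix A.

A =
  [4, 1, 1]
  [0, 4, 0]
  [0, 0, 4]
J_2(4) ⊕ J_1(4)

The characteristic polynomial is
  det(x·I − A) = x^3 - 12*x^2 + 48*x - 64 = (x - 4)^3

Eigenvalues and multiplicities (the geometric multiplicity of λ is n − rank(A − λI), which equals the number of Jordan blocks for λ):
  λ = 4: algebraic multiplicity = 3, geometric multiplicity = 2

Determining the block sizes for each eigenvalue:
  λ = 4: 2 blocks summing to 3 forces exactly one block of size 2 and the rest size 1 → block sizes [2, 1]

Assembling the blocks gives a Jordan form
J =
  [4, 1, 0]
  [0, 4, 0]
  [0, 0, 4]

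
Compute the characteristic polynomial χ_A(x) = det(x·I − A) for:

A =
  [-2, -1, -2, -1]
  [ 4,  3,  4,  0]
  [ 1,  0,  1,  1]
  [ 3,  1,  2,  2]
x^4 - 4*x^3 + 6*x^2 - 4*x + 1

Expanding det(x·I − A) (e.g. by cofactor expansion or by noting that A is similar to its Jordan form J, which has the same characteristic polynomial as A) gives
  χ_A(x) = x^4 - 4*x^3 + 6*x^2 - 4*x + 1
which factors as (x - 1)^4. The eigenvalues (with algebraic multiplicities) are λ = 1 with multiplicity 4.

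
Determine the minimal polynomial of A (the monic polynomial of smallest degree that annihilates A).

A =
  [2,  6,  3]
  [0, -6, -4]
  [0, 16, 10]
x^2 - 4*x + 4

The characteristic polynomial is χ_A(x) = (x - 2)^3, so the eigenvalues are known. The minimal polynomial is
  m_A(x) = Π_λ (x − λ)^{k_λ}
where k_λ is the size of the *largest* Jordan block for λ (equivalently, the smallest k with (A − λI)^k v = 0 for every generalised eigenvector v of λ).

  λ = 2: largest Jordan block has size 2, contributing (x − 2)^2

So m_A(x) = (x - 2)^2 = x^2 - 4*x + 4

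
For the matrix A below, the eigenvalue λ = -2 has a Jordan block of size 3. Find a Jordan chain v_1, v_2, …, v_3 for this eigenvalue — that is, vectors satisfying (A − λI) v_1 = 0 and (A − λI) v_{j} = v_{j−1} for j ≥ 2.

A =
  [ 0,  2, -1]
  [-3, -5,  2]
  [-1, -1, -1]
A Jordan chain for λ = -2 of length 3:
v_1 = (-1, 1, 0)ᵀ
v_2 = (2, -3, -1)ᵀ
v_3 = (1, 0, 0)ᵀ

Let N = A − (-2)·I. We want v_3 with N^3 v_3 = 0 but N^2 v_3 ≠ 0; then v_{j-1} := N · v_j for j = 3, …, 2.

Pick v_3 = (1, 0, 0)ᵀ.
Then v_2 = N · v_3 = (2, -3, -1)ᵀ.
Then v_1 = N · v_2 = (-1, 1, 0)ᵀ.

Sanity check: (A − (-2)·I) v_1 = (0, 0, 0)ᵀ = 0. ✓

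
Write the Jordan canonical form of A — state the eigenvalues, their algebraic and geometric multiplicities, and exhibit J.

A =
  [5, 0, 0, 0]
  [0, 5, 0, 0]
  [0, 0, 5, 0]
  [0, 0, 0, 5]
J_1(5) ⊕ J_1(5) ⊕ J_1(5) ⊕ J_1(5)

The characteristic polynomial is
  det(x·I − A) = x^4 - 20*x^3 + 150*x^2 - 500*x + 625 = (x - 5)^4

Eigenvalues and multiplicities (the geometric multiplicity of λ is n − rank(A − λI), which equals the number of Jordan blocks for λ):
  λ = 5: algebraic multiplicity = 4, geometric multiplicity = 4

Determining the block sizes for each eigenvalue:
  λ = 5: gm = am = 4, so every block has size 1 → block sizes [1, 1, 1, 1]

Assembling the blocks gives a Jordan form
J =
  [5, 0, 0, 0]
  [0, 5, 0, 0]
  [0, 0, 5, 0]
  [0, 0, 0, 5]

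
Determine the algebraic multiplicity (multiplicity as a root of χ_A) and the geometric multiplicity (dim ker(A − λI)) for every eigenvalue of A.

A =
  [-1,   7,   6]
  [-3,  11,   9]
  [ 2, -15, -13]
λ = -1: alg = 3, geom = 1

Step 1 — factor the characteristic polynomial to read off the algebraic multiplicities:
  χ_A(x) = (x + 1)^3

Step 2 — compute geometric multiplicities via the rank-nullity identity g(λ) = n − rank(A − λI):
  rank(A − (-1)·I) = 2, so dim ker(A − (-1)·I) = n − 2 = 1

Summary:
  λ = -1: algebraic multiplicity = 3, geometric multiplicity = 1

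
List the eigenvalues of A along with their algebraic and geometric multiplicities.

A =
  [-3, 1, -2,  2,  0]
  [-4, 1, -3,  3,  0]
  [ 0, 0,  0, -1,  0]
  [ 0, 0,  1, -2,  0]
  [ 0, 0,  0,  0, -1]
λ = -1: alg = 5, geom = 3

Step 1 — factor the characteristic polynomial to read off the algebraic multiplicities:
  χ_A(x) = (x + 1)^5

Step 2 — compute geometric multiplicities via the rank-nullity identity g(λ) = n − rank(A − λI):
  rank(A − (-1)·I) = 2, so dim ker(A − (-1)·I) = n − 2 = 3

Summary:
  λ = -1: algebraic multiplicity = 5, geometric multiplicity = 3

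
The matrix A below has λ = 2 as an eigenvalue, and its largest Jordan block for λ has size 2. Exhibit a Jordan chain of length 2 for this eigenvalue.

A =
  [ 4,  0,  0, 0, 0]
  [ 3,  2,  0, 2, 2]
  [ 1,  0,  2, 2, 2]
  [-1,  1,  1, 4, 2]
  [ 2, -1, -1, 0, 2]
A Jordan chain for λ = 2 of length 2:
v_1 = (0, 0, 0, 1, -1)ᵀ
v_2 = (0, 1, 0, 0, 0)ᵀ

Let N = A − (2)·I. We want v_2 with N^2 v_2 = 0 but N^1 v_2 ≠ 0; then v_{j-1} := N · v_j for j = 2, …, 2.

Pick v_2 = (0, 1, 0, 0, 0)ᵀ.
Then v_1 = N · v_2 = (0, 0, 0, 1, -1)ᵀ.

Sanity check: (A − (2)·I) v_1 = (0, 0, 0, 0, 0)ᵀ = 0. ✓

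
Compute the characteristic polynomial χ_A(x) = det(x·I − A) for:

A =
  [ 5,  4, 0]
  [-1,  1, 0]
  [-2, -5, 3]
x^3 - 9*x^2 + 27*x - 27

Expanding det(x·I − A) (e.g. by cofactor expansion or by noting that A is similar to its Jordan form J, which has the same characteristic polynomial as A) gives
  χ_A(x) = x^3 - 9*x^2 + 27*x - 27
which factors as (x - 3)^3. The eigenvalues (with algebraic multiplicities) are λ = 3 with multiplicity 3.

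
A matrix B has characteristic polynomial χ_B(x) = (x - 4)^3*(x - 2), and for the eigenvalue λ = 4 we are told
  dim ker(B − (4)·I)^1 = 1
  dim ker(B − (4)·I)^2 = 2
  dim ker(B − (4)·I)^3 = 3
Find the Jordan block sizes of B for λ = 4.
Block sizes for λ = 4: [3]

From the dimensions of kernels of powers, the number of Jordan blocks of size at least j is d_j − d_{j−1} where d_j = dim ker(N^j) (with d_0 = 0). Computing the differences gives [1, 1, 1].
The number of blocks of size exactly k is (#blocks of size ≥ k) − (#blocks of size ≥ k + 1), so the partition is: 1 block(s) of size 3.
In nonincreasing order the block sizes are [3].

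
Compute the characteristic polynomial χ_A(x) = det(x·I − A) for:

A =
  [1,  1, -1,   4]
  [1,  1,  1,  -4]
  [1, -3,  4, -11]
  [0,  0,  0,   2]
x^4 - 8*x^3 + 24*x^2 - 32*x + 16

Expanding det(x·I − A) (e.g. by cofactor expansion or by noting that A is similar to its Jordan form J, which has the same characteristic polynomial as A) gives
  χ_A(x) = x^4 - 8*x^3 + 24*x^2 - 32*x + 16
which factors as (x - 2)^4. The eigenvalues (with algebraic multiplicities) are λ = 2 with multiplicity 4.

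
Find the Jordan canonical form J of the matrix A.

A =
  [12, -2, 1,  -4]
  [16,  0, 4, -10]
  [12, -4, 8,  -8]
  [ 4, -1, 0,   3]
J_1(5) ⊕ J_2(6) ⊕ J_1(6)

The characteristic polynomial is
  det(x·I − A) = x^4 - 23*x^3 + 198*x^2 - 756*x + 1080 = (x - 6)^3*(x - 5)

Eigenvalues and multiplicities (the geometric multiplicity of λ is n − rank(A − λI), which equals the number of Jordan blocks for λ):
  λ = 5: algebraic multiplicity = 1, geometric multiplicity = 1
  λ = 6: algebraic multiplicity = 3, geometric multiplicity = 2

Determining the block sizes for each eigenvalue:
  λ = 5: one block (gm = 1), so the single block has size am = 1 → block sizes [1]
  λ = 6: 2 blocks summing to 3 forces exactly one block of size 2 and the rest size 1 → block sizes [2, 1]

Assembling the blocks gives a Jordan form
J =
  [5, 0, 0, 0]
  [0, 6, 1, 0]
  [0, 0, 6, 0]
  [0, 0, 0, 6]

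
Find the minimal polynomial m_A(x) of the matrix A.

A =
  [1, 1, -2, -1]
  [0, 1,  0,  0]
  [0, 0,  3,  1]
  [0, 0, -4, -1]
x^2 - 2*x + 1

The characteristic polynomial is χ_A(x) = (x - 1)^4, so the eigenvalues are known. The minimal polynomial is
  m_A(x) = Π_λ (x − λ)^{k_λ}
where k_λ is the size of the *largest* Jordan block for λ (equivalently, the smallest k with (A − λI)^k v = 0 for every generalised eigenvector v of λ).

  λ = 1: largest Jordan block has size 2, contributing (x − 1)^2

So m_A(x) = (x - 1)^2 = x^2 - 2*x + 1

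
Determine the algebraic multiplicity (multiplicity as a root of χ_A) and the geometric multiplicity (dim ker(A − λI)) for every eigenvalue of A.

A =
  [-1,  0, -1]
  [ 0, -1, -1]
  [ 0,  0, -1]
λ = -1: alg = 3, geom = 2

Step 1 — factor the characteristic polynomial to read off the algebraic multiplicities:
  χ_A(x) = (x + 1)^3

Step 2 — compute geometric multiplicities via the rank-nullity identity g(λ) = n − rank(A − λI):
  rank(A − (-1)·I) = 1, so dim ker(A − (-1)·I) = n − 1 = 2

Summary:
  λ = -1: algebraic multiplicity = 3, geometric multiplicity = 2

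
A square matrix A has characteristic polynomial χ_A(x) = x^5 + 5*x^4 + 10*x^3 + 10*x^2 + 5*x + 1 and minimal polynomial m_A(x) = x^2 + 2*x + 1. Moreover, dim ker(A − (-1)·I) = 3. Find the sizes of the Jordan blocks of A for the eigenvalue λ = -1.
Block sizes for λ = -1: [2, 2, 1]

Step 1 — from the characteristic polynomial, algebraic multiplicity of λ = -1 is 5. From dim ker(A − (-1)·I) = 3, there are exactly 3 Jordan blocks for λ = -1.
Step 2 — from the minimal polynomial, the factor (x + 1)^2 tells us the largest block for λ = -1 has size 2.
Step 3 — with total size 5, 3 blocks, and largest block 2, the block sizes (in nonincreasing order) are [2, 2, 1].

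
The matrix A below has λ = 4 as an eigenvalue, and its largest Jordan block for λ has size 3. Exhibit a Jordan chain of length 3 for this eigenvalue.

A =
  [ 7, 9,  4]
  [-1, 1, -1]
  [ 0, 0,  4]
A Jordan chain for λ = 4 of length 3:
v_1 = (3, -1, 0)ᵀ
v_2 = (4, -1, 0)ᵀ
v_3 = (0, 0, 1)ᵀ

Let N = A − (4)·I. We want v_3 with N^3 v_3 = 0 but N^2 v_3 ≠ 0; then v_{j-1} := N · v_j for j = 3, …, 2.

Pick v_3 = (0, 0, 1)ᵀ.
Then v_2 = N · v_3 = (4, -1, 0)ᵀ.
Then v_1 = N · v_2 = (3, -1, 0)ᵀ.

Sanity check: (A − (4)·I) v_1 = (0, 0, 0)ᵀ = 0. ✓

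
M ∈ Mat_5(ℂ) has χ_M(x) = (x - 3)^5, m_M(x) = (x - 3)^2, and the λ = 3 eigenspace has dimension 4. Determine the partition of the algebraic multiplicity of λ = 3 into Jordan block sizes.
Block sizes for λ = 3: [2, 1, 1, 1]

Step 1 — from the characteristic polynomial, algebraic multiplicity of λ = 3 is 5. From dim ker(M − (3)·I) = 4, there are exactly 4 Jordan blocks for λ = 3.
Step 2 — from the minimal polynomial, the factor (x − 3)^2 tells us the largest block for λ = 3 has size 2.
Step 3 — with total size 5, 4 blocks, and largest block 2, the block sizes (in nonincreasing order) are [2, 1, 1, 1].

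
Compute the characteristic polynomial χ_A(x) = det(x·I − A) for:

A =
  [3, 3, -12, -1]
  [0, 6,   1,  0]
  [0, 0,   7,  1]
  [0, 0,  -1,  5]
x^4 - 21*x^3 + 162*x^2 - 540*x + 648

Expanding det(x·I − A) (e.g. by cofactor expansion or by noting that A is similar to its Jordan form J, which has the same characteristic polynomial as A) gives
  χ_A(x) = x^4 - 21*x^3 + 162*x^2 - 540*x + 648
which factors as (x - 6)^3*(x - 3). The eigenvalues (with algebraic multiplicities) are λ = 3 with multiplicity 1, λ = 6 with multiplicity 3.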